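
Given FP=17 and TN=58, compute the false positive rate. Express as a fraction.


FPR = FP / (FP + TN) = 17 / 75 = 17/75.

17/75


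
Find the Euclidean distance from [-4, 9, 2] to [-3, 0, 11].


d = sqrt(sum of squared differences). (-4--3)^2=1, (9-0)^2=81, (2-11)^2=81. Sum = 163.

sqrt(163)


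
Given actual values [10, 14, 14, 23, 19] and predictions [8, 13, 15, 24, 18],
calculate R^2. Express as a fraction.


Mean(y) = 16. SS_res = 8. SS_tot = 102. R^2 = 1 - 8/(102) = 47/51.

47/51


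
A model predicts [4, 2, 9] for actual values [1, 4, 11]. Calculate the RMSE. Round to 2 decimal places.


MSE = 5.6667. RMSE = sqrt(5.6667) = 2.38.

2.38


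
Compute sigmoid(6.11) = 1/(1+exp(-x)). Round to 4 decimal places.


sigma(6.11) = 1/(1+e^(-6.11)) = 1/(1+0.002221) = 1/1.002221 = 0.9978.

0.9978


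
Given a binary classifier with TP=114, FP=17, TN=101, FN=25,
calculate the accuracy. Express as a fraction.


Accuracy = (TP + TN) / (TP + TN + FP + FN) = (114 + 101) / 257 = 215/257.

215/257


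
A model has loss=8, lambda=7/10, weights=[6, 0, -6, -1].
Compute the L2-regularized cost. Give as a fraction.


L2 sq norm = sum(w^2) = 73. J = 8 + 7/10 * 73 = 591/10.

591/10


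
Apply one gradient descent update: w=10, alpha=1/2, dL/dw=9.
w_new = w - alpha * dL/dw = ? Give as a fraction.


w_new = 10 - 1/2 * 9 = 10 - 9/2 = 11/2.

11/2


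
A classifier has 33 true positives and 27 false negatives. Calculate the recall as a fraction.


Recall = TP / (TP + FN) = 33 / 60 = 11/20.

11/20


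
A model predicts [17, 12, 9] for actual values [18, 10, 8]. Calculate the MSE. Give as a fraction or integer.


MSE = (1/3) * ((18-17)^2=1 + (10-12)^2=4 + (8-9)^2=1). Sum = 6. MSE = 2.

2


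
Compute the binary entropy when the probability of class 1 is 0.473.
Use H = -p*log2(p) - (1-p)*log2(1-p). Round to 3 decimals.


H = -0.473*log2(0.473) - 0.527*log2(0.527) = 0.998.

0.998


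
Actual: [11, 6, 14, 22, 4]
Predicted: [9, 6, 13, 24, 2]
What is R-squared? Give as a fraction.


Mean(y) = 57/5. SS_res = 13. SS_tot = 1016/5. R^2 = 1 - 13/(1016/5) = 951/1016.

951/1016


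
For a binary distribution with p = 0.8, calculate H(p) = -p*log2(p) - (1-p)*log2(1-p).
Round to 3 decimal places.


H = -0.8*log2(0.8) - 0.2*log2(0.2) = 0.722.

0.722


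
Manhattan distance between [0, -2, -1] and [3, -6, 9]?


d = sum of absolute differences: |0-3|=3 + |-2--6|=4 + |-1-9|=10 = 17.

17


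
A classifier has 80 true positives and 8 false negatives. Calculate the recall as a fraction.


Recall = TP / (TP + FN) = 80 / 88 = 10/11.

10/11


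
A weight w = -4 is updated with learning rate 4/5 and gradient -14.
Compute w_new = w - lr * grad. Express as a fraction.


w_new = -4 - 4/5 * -14 = -4 - -56/5 = 36/5.

36/5


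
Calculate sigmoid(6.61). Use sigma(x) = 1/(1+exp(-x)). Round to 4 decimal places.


sigma(6.61) = 1/(1+e^(-6.61)) = 1/(1+0.001347) = 1/1.001347 = 0.9987.

0.9987


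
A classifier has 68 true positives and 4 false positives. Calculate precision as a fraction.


Precision = TP / (TP + FP) = 68 / 72 = 17/18.

17/18


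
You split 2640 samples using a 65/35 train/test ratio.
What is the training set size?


Test set = 2640 * 35% = 924. Training set = 2640 - 924 = 1716.

1716


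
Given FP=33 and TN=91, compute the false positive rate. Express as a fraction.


FPR = FP / (FP + TN) = 33 / 124 = 33/124.

33/124


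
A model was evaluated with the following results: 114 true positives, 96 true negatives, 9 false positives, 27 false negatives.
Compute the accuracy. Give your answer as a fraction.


Accuracy = (TP + TN) / (TP + TN + FP + FN) = (114 + 96) / 246 = 35/41.

35/41


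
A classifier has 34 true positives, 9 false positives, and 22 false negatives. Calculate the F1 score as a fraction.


Precision = 34/43 = 34/43. Recall = 34/56 = 17/28. F1 = 2*P*R/(P+R) = 68/99.

68/99


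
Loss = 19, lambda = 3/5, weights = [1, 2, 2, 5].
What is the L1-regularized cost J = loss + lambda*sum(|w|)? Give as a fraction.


L1 norm = sum(|w|) = 10. J = 19 + 3/5 * 10 = 25.

25


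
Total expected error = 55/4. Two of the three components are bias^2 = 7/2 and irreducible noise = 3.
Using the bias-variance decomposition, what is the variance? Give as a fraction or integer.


Total error = bias^2 + variance + irreducible noise. So variance = 55/4 - 7/2 - 3 = 29/4.

29/4


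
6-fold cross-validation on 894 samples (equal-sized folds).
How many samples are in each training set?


Each validation fold has 894/6 = 149 samples. Training set = 894 - 149 = 745.

745


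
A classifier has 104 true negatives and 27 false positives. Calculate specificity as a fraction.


Specificity = TN / (TN + FP) = 104 / 131 = 104/131.

104/131


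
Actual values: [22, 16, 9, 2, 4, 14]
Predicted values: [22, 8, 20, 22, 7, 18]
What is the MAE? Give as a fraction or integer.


MAE = (1/6) * (|22-22|=0 + |16-8|=8 + |9-20|=11 + |2-22|=20 + |4-7|=3 + |14-18|=4). Sum = 46. MAE = 23/3.

23/3


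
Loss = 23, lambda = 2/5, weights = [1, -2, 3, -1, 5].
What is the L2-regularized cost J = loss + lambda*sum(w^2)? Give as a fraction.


L2 sq norm = sum(w^2) = 40. J = 23 + 2/5 * 40 = 39.

39


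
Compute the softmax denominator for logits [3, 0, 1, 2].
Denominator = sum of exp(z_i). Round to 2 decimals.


Denom = e^3=20.0855 + e^0=1.0000 + e^1=2.7183 + e^2=7.3891. Sum = 31.1929, which rounds to 31.19.

31.19


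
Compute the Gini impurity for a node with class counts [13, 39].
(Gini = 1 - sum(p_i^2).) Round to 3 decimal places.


Total = 52. Proportions: 13/52, 39/52. sum(p_i^2) = 0.6250. Gini = 1 - 0.6250 = 0.3750, which rounds to 0.375.

0.375


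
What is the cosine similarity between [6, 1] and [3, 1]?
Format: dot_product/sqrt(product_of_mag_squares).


dot = 19. |a|^2 = 37, |b|^2 = 10. cos = 19/sqrt(370).

19/sqrt(370)


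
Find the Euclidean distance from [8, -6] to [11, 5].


d = sqrt(sum of squared differences). (8-11)^2=9, (-6-5)^2=121. Sum = 130.

sqrt(130)


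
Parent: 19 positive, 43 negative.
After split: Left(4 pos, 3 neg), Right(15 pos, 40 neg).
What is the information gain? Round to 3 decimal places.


H(parent) = 0.8890. H(left) = 0.9852, H(right) = 0.8454. Weighted = (7/62)*0.9852 + (55/62)*0.8454 = 0.8612. IG = 0.8890 - 0.8612 = 0.0278, which rounds to 0.028.

0.028


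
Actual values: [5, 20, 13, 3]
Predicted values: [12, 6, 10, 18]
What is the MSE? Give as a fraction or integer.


MSE = (1/4) * ((5-12)^2=49 + (20-6)^2=196 + (13-10)^2=9 + (3-18)^2=225). Sum = 479. MSE = 479/4.

479/4


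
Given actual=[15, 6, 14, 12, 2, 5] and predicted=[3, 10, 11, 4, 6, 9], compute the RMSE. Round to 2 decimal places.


MSE = 44.1667. RMSE = sqrt(44.1667) = 6.65.

6.65


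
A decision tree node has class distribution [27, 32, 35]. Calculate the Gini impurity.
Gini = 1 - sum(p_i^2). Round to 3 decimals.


Total = 94. Proportions: 27/94, 32/94, 35/94. sum(p_i^2) = 0.3370. Gini = 1 - 0.3370 = 0.6630, which rounds to 0.663.

0.663


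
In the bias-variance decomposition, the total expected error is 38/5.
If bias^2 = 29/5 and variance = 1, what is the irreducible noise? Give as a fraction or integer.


Total error = bias^2 + variance + irreducible noise. So irreducible noise = 38/5 - 29/5 - 1 = 4/5.

4/5


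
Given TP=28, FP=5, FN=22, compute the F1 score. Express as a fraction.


Precision = 28/33 = 28/33. Recall = 28/50 = 14/25. F1 = 2*P*R/(P+R) = 56/83.

56/83


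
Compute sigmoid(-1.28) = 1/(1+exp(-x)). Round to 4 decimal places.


sigma(-1.28) = 1/(1+e^(1.28)) = 1/(1+3.596640) = 1/4.596640 = 0.2176.

0.2176


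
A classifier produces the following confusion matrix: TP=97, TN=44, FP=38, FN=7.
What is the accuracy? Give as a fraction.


Accuracy = (TP + TN) / (TP + TN + FP + FN) = (97 + 44) / 186 = 47/62.

47/62


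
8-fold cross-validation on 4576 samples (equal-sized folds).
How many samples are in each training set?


Each validation fold has 4576/8 = 572 samples. Training set = 4576 - 572 = 4004.

4004


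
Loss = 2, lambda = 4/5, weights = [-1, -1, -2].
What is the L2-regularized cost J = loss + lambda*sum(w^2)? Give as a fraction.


L2 sq norm = sum(w^2) = 6. J = 2 + 4/5 * 6 = 34/5.

34/5


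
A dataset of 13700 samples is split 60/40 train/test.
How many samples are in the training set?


Test set = 13700 * 40% = 5480. Training set = 13700 - 5480 = 8220.

8220


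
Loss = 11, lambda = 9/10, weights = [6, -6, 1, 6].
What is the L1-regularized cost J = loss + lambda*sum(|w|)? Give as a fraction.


L1 norm = sum(|w|) = 19. J = 11 + 9/10 * 19 = 281/10.

281/10


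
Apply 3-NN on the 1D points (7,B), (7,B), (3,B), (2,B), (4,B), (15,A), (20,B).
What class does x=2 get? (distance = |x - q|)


Distances: |7-2|=5, |7-2|=5, |3-2|=1, |2-2|=0, |4-2|=2, |15-2|=13, |20-2|=18. 3 nearest: (2,B), (3,B), (4,B). Counts: {'B': 3}. Majority class: B.

B


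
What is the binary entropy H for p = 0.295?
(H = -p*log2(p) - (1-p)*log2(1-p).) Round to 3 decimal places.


H = -0.295*log2(0.295) - 0.705*log2(0.705) = 0.875.

0.875


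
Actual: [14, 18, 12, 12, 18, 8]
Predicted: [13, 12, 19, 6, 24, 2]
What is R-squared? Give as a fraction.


Mean(y) = 41/3. SS_res = 194. SS_tot = 226/3. R^2 = 1 - 194/(226/3) = -178/113.

-178/113


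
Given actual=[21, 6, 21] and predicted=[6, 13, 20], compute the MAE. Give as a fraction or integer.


MAE = (1/3) * (|21-6|=15 + |6-13|=7 + |21-20|=1). Sum = 23. MAE = 23/3.

23/3


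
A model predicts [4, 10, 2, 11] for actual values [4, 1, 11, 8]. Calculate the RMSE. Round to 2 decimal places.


MSE = 42.7500. RMSE = sqrt(42.7500) = 6.54.

6.54


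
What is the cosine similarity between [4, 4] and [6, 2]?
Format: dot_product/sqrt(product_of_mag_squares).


dot = 32. |a|^2 = 32, |b|^2 = 40. cos = 32/sqrt(1280).

32/sqrt(1280)


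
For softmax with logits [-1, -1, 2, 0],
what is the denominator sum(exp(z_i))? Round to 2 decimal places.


Denom = e^-1=0.3679 + e^-1=0.3679 + e^2=7.3891 + e^0=1.0000. Sum = 9.1249, which rounds to 9.12.

9.12


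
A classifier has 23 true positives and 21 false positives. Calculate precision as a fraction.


Precision = TP / (TP + FP) = 23 / 44 = 23/44.

23/44


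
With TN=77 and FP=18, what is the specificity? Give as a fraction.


Specificity = TN / (TN + FP) = 77 / 95 = 77/95.

77/95


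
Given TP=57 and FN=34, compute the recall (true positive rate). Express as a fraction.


Recall = TP / (TP + FN) = 57 / 91 = 57/91.

57/91


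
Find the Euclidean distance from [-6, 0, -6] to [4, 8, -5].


d = sqrt(sum of squared differences). (-6-4)^2=100, (0-8)^2=64, (-6--5)^2=1. Sum = 165.

sqrt(165)


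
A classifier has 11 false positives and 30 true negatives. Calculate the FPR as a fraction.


FPR = FP / (FP + TN) = 11 / 41 = 11/41.

11/41


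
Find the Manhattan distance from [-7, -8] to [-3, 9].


d = sum of absolute differences: |-7--3|=4 + |-8-9|=17 = 21.

21


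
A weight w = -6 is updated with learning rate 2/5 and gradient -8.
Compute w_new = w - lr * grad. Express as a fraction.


w_new = -6 - 2/5 * -8 = -6 - -16/5 = -14/5.

-14/5


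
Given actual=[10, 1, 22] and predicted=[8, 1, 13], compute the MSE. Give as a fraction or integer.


MSE = (1/3) * ((10-8)^2=4 + (1-1)^2=0 + (22-13)^2=81). Sum = 85. MSE = 85/3.

85/3


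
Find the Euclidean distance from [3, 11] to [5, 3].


d = sqrt(sum of squared differences). (3-5)^2=4, (11-3)^2=64. Sum = 68.

sqrt(68)


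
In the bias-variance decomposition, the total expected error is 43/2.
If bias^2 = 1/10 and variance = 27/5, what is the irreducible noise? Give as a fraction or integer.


Total error = bias^2 + variance + irreducible noise. So irreducible noise = 43/2 - 1/10 - 27/5 = 16.

16


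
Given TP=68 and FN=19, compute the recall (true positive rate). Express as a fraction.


Recall = TP / (TP + FN) = 68 / 87 = 68/87.

68/87


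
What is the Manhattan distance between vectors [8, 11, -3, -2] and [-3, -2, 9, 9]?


d = sum of absolute differences: |8--3|=11 + |11--2|=13 + |-3-9|=12 + |-2-9|=11 = 47.

47


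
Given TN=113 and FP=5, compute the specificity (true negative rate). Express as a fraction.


Specificity = TN / (TN + FP) = 113 / 118 = 113/118.

113/118


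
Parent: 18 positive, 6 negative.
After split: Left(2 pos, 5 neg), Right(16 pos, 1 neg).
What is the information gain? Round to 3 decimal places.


H(parent) = 0.8113. H(left) = 0.8631, H(right) = 0.3228. Weighted = (7/24)*0.8631 + (17/24)*0.3228 = 0.4804. IG = 0.8113 - 0.4804 = 0.3309, which rounds to 0.331.

0.331


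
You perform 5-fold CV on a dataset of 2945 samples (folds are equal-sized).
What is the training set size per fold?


Each validation fold has 2945/5 = 589 samples. Training set = 2945 - 589 = 2356.

2356


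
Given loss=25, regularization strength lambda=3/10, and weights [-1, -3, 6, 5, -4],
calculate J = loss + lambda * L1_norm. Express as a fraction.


L1 norm = sum(|w|) = 19. J = 25 + 3/10 * 19 = 307/10.

307/10


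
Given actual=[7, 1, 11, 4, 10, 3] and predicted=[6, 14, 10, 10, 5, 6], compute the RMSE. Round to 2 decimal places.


MSE = 40.1667. RMSE = sqrt(40.1667) = 6.34.

6.34


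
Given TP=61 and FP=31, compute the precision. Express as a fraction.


Precision = TP / (TP + FP) = 61 / 92 = 61/92.

61/92


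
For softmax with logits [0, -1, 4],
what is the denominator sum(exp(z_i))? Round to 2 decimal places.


Denom = e^0=1.0000 + e^-1=0.3679 + e^4=54.5982. Sum = 55.9661, which rounds to 55.97.

55.97


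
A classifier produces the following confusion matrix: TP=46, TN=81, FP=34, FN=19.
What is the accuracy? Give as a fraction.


Accuracy = (TP + TN) / (TP + TN + FP + FN) = (46 + 81) / 180 = 127/180.

127/180


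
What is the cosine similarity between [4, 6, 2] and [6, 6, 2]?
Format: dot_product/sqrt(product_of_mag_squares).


dot = 64. |a|^2 = 56, |b|^2 = 76. cos = 64/sqrt(4256).

64/sqrt(4256)


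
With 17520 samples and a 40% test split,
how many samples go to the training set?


Test set = 17520 * 40% = 7008. Training set = 17520 - 7008 = 10512.

10512


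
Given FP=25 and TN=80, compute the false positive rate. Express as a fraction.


FPR = FP / (FP + TN) = 25 / 105 = 5/21.

5/21


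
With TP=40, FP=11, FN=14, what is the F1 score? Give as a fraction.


Precision = 40/51 = 40/51. Recall = 40/54 = 20/27. F1 = 2*P*R/(P+R) = 16/21.

16/21


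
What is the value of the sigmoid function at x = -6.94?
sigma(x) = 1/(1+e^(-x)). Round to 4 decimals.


sigma(-6.94) = 1/(1+e^(6.94)) = 1/(1+1032.770215) = 1/1033.770215 = 0.0010.

0.0010


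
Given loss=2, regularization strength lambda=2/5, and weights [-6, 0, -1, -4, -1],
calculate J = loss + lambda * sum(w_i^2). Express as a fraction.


L2 sq norm = sum(w^2) = 54. J = 2 + 2/5 * 54 = 118/5.

118/5


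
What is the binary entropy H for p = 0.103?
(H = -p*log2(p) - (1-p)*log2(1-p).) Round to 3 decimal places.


H = -0.103*log2(0.103) - 0.897*log2(0.897) = 0.478.

0.478


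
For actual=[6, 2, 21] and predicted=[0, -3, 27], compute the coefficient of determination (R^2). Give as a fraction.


Mean(y) = 29/3. SS_res = 97. SS_tot = 602/3. R^2 = 1 - 97/(602/3) = 311/602.

311/602


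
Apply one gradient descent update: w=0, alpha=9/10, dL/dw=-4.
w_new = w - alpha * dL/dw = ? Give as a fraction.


w_new = 0 - 9/10 * -4 = 0 - -18/5 = 18/5.

18/5


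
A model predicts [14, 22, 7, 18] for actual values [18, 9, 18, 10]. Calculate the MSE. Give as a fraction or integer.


MSE = (1/4) * ((18-14)^2=16 + (9-22)^2=169 + (18-7)^2=121 + (10-18)^2=64). Sum = 370. MSE = 185/2.

185/2


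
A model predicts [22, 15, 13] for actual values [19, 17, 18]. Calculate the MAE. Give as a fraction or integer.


MAE = (1/3) * (|19-22|=3 + |17-15|=2 + |18-13|=5). Sum = 10. MAE = 10/3.

10/3


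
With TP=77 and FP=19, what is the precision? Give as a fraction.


Precision = TP / (TP + FP) = 77 / 96 = 77/96.

77/96


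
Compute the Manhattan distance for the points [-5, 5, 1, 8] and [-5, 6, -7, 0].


d = sum of absolute differences: |-5--5|=0 + |5-6|=1 + |1--7|=8 + |8-0|=8 = 17.

17


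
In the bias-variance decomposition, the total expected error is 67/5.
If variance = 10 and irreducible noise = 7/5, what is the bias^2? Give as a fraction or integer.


Total error = bias^2 + variance + irreducible noise. So bias^2 = 67/5 - 10 - 7/5 = 2.

2


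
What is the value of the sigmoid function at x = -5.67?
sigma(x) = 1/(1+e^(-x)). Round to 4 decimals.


sigma(-5.67) = 1/(1+e^(5.67)) = 1/(1+290.034534) = 1/291.034534 = 0.0034.

0.0034


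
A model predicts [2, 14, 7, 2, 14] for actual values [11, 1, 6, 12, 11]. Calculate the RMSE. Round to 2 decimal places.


MSE = 72.0000. RMSE = sqrt(72.0000) = 8.49.

8.49


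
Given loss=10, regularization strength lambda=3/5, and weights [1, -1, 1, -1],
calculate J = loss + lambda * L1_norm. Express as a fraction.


L1 norm = sum(|w|) = 4. J = 10 + 3/5 * 4 = 62/5.

62/5


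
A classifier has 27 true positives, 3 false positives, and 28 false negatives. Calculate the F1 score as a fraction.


Precision = 27/30 = 9/10. Recall = 27/55 = 27/55. F1 = 2*P*R/(P+R) = 54/85.

54/85


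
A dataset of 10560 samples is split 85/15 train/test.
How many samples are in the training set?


Test set = 10560 * 15% = 1584. Training set = 10560 - 1584 = 8976.

8976


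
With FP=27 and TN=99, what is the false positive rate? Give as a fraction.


FPR = FP / (FP + TN) = 27 / 126 = 3/14.

3/14


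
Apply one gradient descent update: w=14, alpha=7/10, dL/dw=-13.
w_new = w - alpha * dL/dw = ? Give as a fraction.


w_new = 14 - 7/10 * -13 = 14 - -91/10 = 231/10.

231/10


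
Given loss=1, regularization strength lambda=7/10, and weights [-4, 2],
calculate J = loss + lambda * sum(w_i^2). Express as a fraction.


L2 sq norm = sum(w^2) = 20. J = 1 + 7/10 * 20 = 15.

15


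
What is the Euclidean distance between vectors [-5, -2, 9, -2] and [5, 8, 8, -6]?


d = sqrt(sum of squared differences). (-5-5)^2=100, (-2-8)^2=100, (9-8)^2=1, (-2--6)^2=16. Sum = 217.

sqrt(217)


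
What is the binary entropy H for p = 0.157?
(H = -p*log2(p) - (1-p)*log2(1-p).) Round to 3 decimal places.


H = -0.157*log2(0.157) - 0.843*log2(0.843) = 0.627.

0.627


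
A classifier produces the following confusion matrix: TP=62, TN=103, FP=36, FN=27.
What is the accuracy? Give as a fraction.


Accuracy = (TP + TN) / (TP + TN + FP + FN) = (62 + 103) / 228 = 55/76.

55/76


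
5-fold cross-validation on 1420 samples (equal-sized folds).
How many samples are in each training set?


Each validation fold has 1420/5 = 284 samples. Training set = 1420 - 284 = 1136.

1136


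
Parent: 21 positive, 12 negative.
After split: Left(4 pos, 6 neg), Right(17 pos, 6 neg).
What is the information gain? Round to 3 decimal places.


H(parent) = 0.9457. H(left) = 0.9710, H(right) = 0.8281. Weighted = (10/33)*0.9710 + (23/33)*0.8281 = 0.8714. IG = 0.9457 - 0.8714 = 0.0743, which rounds to 0.074.

0.074


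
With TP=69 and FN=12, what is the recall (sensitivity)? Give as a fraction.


Recall = TP / (TP + FN) = 69 / 81 = 23/27.

23/27


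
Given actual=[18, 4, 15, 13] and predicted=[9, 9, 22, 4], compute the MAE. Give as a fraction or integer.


MAE = (1/4) * (|18-9|=9 + |4-9|=5 + |15-22|=7 + |13-4|=9). Sum = 30. MAE = 15/2.

15/2


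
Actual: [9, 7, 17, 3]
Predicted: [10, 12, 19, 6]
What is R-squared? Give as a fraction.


Mean(y) = 9. SS_res = 39. SS_tot = 104. R^2 = 1 - 39/(104) = 5/8.

5/8


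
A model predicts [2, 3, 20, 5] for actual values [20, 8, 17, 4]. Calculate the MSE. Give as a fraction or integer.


MSE = (1/4) * ((20-2)^2=324 + (8-3)^2=25 + (17-20)^2=9 + (4-5)^2=1). Sum = 359. MSE = 359/4.

359/4


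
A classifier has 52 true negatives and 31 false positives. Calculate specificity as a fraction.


Specificity = TN / (TN + FP) = 52 / 83 = 52/83.

52/83


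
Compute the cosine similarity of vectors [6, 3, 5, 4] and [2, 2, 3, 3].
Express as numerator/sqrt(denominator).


dot = 45. |a|^2 = 86, |b|^2 = 26. cos = 45/sqrt(2236).

45/sqrt(2236)


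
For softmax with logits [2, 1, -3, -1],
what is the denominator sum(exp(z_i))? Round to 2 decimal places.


Denom = e^2=7.3891 + e^1=2.7183 + e^-3=0.0498 + e^-1=0.3679. Sum = 10.5251, which rounds to 10.53.

10.53


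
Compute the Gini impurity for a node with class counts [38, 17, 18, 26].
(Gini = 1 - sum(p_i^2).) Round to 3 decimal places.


Total = 99. Proportions: 38/99, 17/99, 18/99, 26/99. sum(p_i^2) = 0.2788. Gini = 1 - 0.2788 = 0.7212, which rounds to 0.721.

0.721


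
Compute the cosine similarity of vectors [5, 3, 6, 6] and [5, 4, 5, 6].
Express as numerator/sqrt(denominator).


dot = 103. |a|^2 = 106, |b|^2 = 102. cos = 103/sqrt(10812).

103/sqrt(10812)


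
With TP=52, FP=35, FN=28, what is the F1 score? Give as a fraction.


Precision = 52/87 = 52/87. Recall = 52/80 = 13/20. F1 = 2*P*R/(P+R) = 104/167.

104/167


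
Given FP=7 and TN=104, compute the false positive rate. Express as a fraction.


FPR = FP / (FP + TN) = 7 / 111 = 7/111.

7/111


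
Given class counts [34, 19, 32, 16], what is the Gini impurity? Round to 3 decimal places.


Total = 101. Proportions: 34/101, 19/101, 32/101, 16/101. sum(p_i^2) = 0.2742. Gini = 1 - 0.2742 = 0.7258, which rounds to 0.726.

0.726


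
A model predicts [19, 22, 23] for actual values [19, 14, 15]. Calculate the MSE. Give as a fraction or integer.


MSE = (1/3) * ((19-19)^2=0 + (14-22)^2=64 + (15-23)^2=64). Sum = 128. MSE = 128/3.

128/3


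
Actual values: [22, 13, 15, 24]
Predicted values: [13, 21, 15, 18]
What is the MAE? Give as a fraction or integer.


MAE = (1/4) * (|22-13|=9 + |13-21|=8 + |15-15|=0 + |24-18|=6). Sum = 23. MAE = 23/4.

23/4


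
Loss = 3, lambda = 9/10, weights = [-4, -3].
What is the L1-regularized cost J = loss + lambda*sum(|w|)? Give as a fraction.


L1 norm = sum(|w|) = 7. J = 3 + 9/10 * 7 = 93/10.

93/10


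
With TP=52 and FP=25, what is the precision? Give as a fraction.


Precision = TP / (TP + FP) = 52 / 77 = 52/77.

52/77


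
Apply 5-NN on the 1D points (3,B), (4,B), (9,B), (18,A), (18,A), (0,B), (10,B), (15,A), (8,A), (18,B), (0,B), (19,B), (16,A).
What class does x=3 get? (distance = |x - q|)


Distances: |3-3|=0, |4-3|=1, |9-3|=6, |18-3|=15, |18-3|=15, |0-3|=3, |10-3|=7, |15-3|=12, |8-3|=5, |18-3|=15, |0-3|=3, |19-3|=16, |16-3|=13. 5 nearest: (3,B), (4,B), (0,B), (0,B), (8,A). Counts: {'B': 4, 'A': 1}. Majority class: B.

B


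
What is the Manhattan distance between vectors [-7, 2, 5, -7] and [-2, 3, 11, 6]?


d = sum of absolute differences: |-7--2|=5 + |2-3|=1 + |5-11|=6 + |-7-6|=13 = 25.

25


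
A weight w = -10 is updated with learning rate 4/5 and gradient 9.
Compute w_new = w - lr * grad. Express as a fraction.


w_new = -10 - 4/5 * 9 = -10 - 36/5 = -86/5.

-86/5


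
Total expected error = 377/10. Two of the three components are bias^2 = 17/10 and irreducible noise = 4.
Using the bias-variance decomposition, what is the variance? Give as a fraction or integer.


Total error = bias^2 + variance + irreducible noise. So variance = 377/10 - 17/10 - 4 = 32.

32


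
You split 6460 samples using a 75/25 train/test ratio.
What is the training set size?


Test set = 6460 * 25% = 1615. Training set = 6460 - 1615 = 4845.

4845


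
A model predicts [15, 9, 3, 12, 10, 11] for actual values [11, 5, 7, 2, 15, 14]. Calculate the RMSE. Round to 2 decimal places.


MSE = 30.3333. RMSE = sqrt(30.3333) = 5.51.

5.51


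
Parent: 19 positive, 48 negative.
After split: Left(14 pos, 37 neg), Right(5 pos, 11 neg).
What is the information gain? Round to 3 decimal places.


H(parent) = 0.8603. H(left) = 0.8479, H(right) = 0.8960. Weighted = (51/67)*0.8479 + (16/67)*0.8960 = 0.8594. IG = 0.8603 - 0.8594 = 0.0009, which rounds to 0.001.

0.001


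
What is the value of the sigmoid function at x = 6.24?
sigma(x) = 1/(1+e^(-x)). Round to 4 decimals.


sigma(6.24) = 1/(1+e^(-6.24)) = 1/(1+0.001950) = 1/1.001950 = 0.9981.

0.9981


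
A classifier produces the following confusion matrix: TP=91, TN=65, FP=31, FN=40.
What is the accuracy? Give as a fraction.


Accuracy = (TP + TN) / (TP + TN + FP + FN) = (91 + 65) / 227 = 156/227.

156/227


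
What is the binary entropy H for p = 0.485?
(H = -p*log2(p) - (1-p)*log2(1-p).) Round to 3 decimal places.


H = -0.485*log2(0.485) - 0.515*log2(0.515) = 0.999.

0.999


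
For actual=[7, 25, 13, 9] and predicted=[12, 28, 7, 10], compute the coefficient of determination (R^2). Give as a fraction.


Mean(y) = 27/2. SS_res = 71. SS_tot = 195. R^2 = 1 - 71/(195) = 124/195.

124/195


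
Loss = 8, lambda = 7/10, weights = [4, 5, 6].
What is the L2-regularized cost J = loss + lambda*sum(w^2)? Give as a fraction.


L2 sq norm = sum(w^2) = 77. J = 8 + 7/10 * 77 = 619/10.

619/10


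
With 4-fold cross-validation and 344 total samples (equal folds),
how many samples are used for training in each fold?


Each validation fold has 344/4 = 86 samples. Training set = 344 - 86 = 258.

258


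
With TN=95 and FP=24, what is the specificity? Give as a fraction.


Specificity = TN / (TN + FP) = 95 / 119 = 95/119.

95/119


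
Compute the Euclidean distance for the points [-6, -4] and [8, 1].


d = sqrt(sum of squared differences). (-6-8)^2=196, (-4-1)^2=25. Sum = 221.

sqrt(221)


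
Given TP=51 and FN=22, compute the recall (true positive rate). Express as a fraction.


Recall = TP / (TP + FN) = 51 / 73 = 51/73.

51/73


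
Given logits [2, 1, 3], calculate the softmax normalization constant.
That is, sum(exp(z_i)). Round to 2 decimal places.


Denom = e^2=7.3891 + e^1=2.7183 + e^3=20.0855. Sum = 30.1929, which rounds to 30.19.

30.19


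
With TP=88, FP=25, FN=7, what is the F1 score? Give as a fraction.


Precision = 88/113 = 88/113. Recall = 88/95 = 88/95. F1 = 2*P*R/(P+R) = 11/13.

11/13


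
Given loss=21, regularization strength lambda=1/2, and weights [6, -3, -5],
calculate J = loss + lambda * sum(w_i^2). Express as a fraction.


L2 sq norm = sum(w^2) = 70. J = 21 + 1/2 * 70 = 56.

56


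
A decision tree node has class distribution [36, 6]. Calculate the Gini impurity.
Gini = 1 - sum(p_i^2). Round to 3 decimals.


Total = 42. Proportions: 36/42, 6/42. sum(p_i^2) = 0.7551. Gini = 1 - 0.7551 = 0.2449, which rounds to 0.245.

0.245


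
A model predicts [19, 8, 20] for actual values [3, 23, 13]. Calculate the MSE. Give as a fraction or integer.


MSE = (1/3) * ((3-19)^2=256 + (23-8)^2=225 + (13-20)^2=49). Sum = 530. MSE = 530/3.

530/3


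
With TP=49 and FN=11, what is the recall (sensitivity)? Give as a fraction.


Recall = TP / (TP + FN) = 49 / 60 = 49/60.

49/60


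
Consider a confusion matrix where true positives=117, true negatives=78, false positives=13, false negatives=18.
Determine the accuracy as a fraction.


Accuracy = (TP + TN) / (TP + TN + FP + FN) = (117 + 78) / 226 = 195/226.

195/226


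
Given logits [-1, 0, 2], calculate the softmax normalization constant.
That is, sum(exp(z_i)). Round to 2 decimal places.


Denom = e^-1=0.3679 + e^0=1.0000 + e^2=7.3891. Sum = 8.7570, which rounds to 8.76.

8.76


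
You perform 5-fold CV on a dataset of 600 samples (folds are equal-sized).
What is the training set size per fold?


Each validation fold has 600/5 = 120 samples. Training set = 600 - 120 = 480.

480


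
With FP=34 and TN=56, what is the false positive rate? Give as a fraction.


FPR = FP / (FP + TN) = 34 / 90 = 17/45.

17/45


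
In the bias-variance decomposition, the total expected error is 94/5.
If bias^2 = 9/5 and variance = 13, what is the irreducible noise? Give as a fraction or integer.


Total error = bias^2 + variance + irreducible noise. So irreducible noise = 94/5 - 9/5 - 13 = 4.

4


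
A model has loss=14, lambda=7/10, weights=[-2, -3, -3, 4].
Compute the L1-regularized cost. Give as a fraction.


L1 norm = sum(|w|) = 12. J = 14 + 7/10 * 12 = 112/5.

112/5


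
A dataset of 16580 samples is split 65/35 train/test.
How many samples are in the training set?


Test set = 16580 * 35% = 5803. Training set = 16580 - 5803 = 10777.

10777


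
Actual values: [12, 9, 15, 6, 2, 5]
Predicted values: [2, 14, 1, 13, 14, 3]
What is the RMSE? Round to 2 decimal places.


MSE = 86.3333. RMSE = sqrt(86.3333) = 9.29.

9.29


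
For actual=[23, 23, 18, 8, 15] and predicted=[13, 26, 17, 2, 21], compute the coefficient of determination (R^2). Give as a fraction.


Mean(y) = 87/5. SS_res = 182. SS_tot = 786/5. R^2 = 1 - 182/(786/5) = -62/393.

-62/393


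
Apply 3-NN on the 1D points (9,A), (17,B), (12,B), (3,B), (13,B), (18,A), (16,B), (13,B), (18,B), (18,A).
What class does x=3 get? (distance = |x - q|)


Distances: |9-3|=6, |17-3|=14, |12-3|=9, |3-3|=0, |13-3|=10, |18-3|=15, |16-3|=13, |13-3|=10, |18-3|=15, |18-3|=15. 3 nearest: (3,B), (9,A), (12,B). Counts: {'B': 2, 'A': 1}. Majority class: B.

B


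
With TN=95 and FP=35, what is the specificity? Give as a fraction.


Specificity = TN / (TN + FP) = 95 / 130 = 19/26.

19/26


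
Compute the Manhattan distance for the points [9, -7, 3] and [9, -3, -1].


d = sum of absolute differences: |9-9|=0 + |-7--3|=4 + |3--1|=4 = 8.

8


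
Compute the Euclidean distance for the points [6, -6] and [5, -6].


d = sqrt(sum of squared differences). (6-5)^2=1, (-6--6)^2=0. Sum = 1.

1


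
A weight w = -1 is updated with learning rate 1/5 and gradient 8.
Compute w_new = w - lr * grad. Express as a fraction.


w_new = -1 - 1/5 * 8 = -1 - 8/5 = -13/5.

-13/5


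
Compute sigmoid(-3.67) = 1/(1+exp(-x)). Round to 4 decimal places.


sigma(-3.67) = 1/(1+e^(3.67)) = 1/(1+39.251906) = 1/40.251906 = 0.0248.

0.0248


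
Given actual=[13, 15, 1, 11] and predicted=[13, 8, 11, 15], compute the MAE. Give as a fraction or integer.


MAE = (1/4) * (|13-13|=0 + |15-8|=7 + |1-11|=10 + |11-15|=4). Sum = 21. MAE = 21/4.

21/4


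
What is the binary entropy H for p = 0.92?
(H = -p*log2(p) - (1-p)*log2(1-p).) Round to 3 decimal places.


H = -0.92*log2(0.92) - 0.08*log2(0.08) = 0.402.

0.402


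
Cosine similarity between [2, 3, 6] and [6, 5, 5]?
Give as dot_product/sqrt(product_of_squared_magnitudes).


dot = 57. |a|^2 = 49, |b|^2 = 86. cos = 57/sqrt(4214).

57/sqrt(4214)


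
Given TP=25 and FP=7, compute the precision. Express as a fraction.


Precision = TP / (TP + FP) = 25 / 32 = 25/32.

25/32


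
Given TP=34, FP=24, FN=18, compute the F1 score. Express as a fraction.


Precision = 34/58 = 17/29. Recall = 34/52 = 17/26. F1 = 2*P*R/(P+R) = 34/55.

34/55


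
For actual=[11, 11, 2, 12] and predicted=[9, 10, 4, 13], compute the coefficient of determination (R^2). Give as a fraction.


Mean(y) = 9. SS_res = 10. SS_tot = 66. R^2 = 1 - 10/(66) = 28/33.

28/33


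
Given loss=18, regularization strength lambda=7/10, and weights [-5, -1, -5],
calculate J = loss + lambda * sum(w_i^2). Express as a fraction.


L2 sq norm = sum(w^2) = 51. J = 18 + 7/10 * 51 = 537/10.

537/10


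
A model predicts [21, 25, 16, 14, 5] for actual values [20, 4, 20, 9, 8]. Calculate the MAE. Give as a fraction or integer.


MAE = (1/5) * (|20-21|=1 + |4-25|=21 + |20-16|=4 + |9-14|=5 + |8-5|=3). Sum = 34. MAE = 34/5.

34/5


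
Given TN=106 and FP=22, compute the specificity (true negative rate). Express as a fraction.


Specificity = TN / (TN + FP) = 106 / 128 = 53/64.

53/64


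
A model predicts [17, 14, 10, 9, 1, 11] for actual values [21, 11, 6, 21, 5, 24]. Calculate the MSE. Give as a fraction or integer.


MSE = (1/6) * ((21-17)^2=16 + (11-14)^2=9 + (6-10)^2=16 + (21-9)^2=144 + (5-1)^2=16 + (24-11)^2=169). Sum = 370. MSE = 185/3.

185/3


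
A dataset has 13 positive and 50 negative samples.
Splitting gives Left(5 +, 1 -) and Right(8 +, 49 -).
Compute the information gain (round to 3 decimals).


H(parent) = 0.7344. H(left) = 0.6500, H(right) = 0.5852. Weighted = (6/63)*0.6500 + (57/63)*0.5852 = 0.5914. IG = 0.7344 - 0.5914 = 0.1430, which rounds to 0.143.

0.143


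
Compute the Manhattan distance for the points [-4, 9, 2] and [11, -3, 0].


d = sum of absolute differences: |-4-11|=15 + |9--3|=12 + |2-0|=2 = 29.

29


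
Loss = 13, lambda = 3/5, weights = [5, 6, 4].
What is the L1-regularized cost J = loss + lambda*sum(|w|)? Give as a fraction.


L1 norm = sum(|w|) = 15. J = 13 + 3/5 * 15 = 22.

22


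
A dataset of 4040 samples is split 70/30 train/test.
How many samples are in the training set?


Test set = 4040 * 30% = 1212. Training set = 4040 - 1212 = 2828.

2828


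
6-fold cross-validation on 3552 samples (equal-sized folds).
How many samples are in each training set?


Each validation fold has 3552/6 = 592 samples. Training set = 3552 - 592 = 2960.

2960


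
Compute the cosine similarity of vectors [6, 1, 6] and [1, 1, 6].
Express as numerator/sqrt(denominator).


dot = 43. |a|^2 = 73, |b|^2 = 38. cos = 43/sqrt(2774).

43/sqrt(2774)


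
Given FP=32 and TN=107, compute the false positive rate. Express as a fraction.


FPR = FP / (FP + TN) = 32 / 139 = 32/139.

32/139


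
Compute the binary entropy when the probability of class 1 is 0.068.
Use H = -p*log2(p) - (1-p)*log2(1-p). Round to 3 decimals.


H = -0.068*log2(0.068) - 0.932*log2(0.932) = 0.358.

0.358


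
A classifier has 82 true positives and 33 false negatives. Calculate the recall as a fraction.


Recall = TP / (TP + FN) = 82 / 115 = 82/115.

82/115


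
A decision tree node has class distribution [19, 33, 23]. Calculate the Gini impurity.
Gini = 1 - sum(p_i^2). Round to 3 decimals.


Total = 75. Proportions: 19/75, 33/75, 23/75. sum(p_i^2) = 0.3518. Gini = 1 - 0.3518 = 0.6482, which rounds to 0.648.

0.648


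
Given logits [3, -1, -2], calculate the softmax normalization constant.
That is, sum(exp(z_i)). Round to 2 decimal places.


Denom = e^3=20.0855 + e^-1=0.3679 + e^-2=0.1353. Sum = 20.5887, which rounds to 20.59.

20.59


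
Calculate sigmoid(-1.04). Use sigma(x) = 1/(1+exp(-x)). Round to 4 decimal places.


sigma(-1.04) = 1/(1+e^(1.04)) = 1/(1+2.829217) = 1/3.829217 = 0.2611.

0.2611


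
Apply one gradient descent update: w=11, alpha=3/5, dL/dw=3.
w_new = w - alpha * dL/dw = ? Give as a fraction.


w_new = 11 - 3/5 * 3 = 11 - 9/5 = 46/5.

46/5


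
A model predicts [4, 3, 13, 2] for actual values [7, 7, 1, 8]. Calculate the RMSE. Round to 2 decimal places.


MSE = 51.2500. RMSE = sqrt(51.2500) = 7.16.

7.16


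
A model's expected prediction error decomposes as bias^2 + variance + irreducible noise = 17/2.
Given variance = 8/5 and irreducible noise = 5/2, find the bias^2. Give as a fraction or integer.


Total error = bias^2 + variance + irreducible noise. So bias^2 = 17/2 - 8/5 - 5/2 = 22/5.

22/5


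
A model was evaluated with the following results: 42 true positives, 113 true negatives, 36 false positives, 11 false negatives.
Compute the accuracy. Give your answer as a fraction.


Accuracy = (TP + TN) / (TP + TN + FP + FN) = (42 + 113) / 202 = 155/202.

155/202


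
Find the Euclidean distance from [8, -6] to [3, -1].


d = sqrt(sum of squared differences). (8-3)^2=25, (-6--1)^2=25. Sum = 50.

sqrt(50)


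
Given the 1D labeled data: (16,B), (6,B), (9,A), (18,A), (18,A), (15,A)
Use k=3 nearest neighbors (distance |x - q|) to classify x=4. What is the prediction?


Distances: |16-4|=12, |6-4|=2, |9-4|=5, |18-4|=14, |18-4|=14, |15-4|=11. 3 nearest: (6,B), (9,A), (15,A). Counts: {'B': 1, 'A': 2}. Majority class: A.

A


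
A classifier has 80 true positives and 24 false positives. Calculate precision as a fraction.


Precision = TP / (TP + FP) = 80 / 104 = 10/13.

10/13


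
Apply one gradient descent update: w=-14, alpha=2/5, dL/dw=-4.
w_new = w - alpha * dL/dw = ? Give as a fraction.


w_new = -14 - 2/5 * -4 = -14 - -8/5 = -62/5.

-62/5


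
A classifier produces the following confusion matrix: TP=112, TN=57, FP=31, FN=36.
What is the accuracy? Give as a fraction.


Accuracy = (TP + TN) / (TP + TN + FP + FN) = (112 + 57) / 236 = 169/236.

169/236


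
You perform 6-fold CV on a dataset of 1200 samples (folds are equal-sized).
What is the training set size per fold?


Each validation fold has 1200/6 = 200 samples. Training set = 1200 - 200 = 1000.

1000


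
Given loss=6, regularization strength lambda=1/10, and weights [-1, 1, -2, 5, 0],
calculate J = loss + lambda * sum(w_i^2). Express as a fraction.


L2 sq norm = sum(w^2) = 31. J = 6 + 1/10 * 31 = 91/10.

91/10


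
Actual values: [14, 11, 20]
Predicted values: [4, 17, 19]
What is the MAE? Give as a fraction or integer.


MAE = (1/3) * (|14-4|=10 + |11-17|=6 + |20-19|=1). Sum = 17. MAE = 17/3.

17/3


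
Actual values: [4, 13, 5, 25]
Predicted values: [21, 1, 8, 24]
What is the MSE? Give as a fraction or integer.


MSE = (1/4) * ((4-21)^2=289 + (13-1)^2=144 + (5-8)^2=9 + (25-24)^2=1). Sum = 443. MSE = 443/4.

443/4


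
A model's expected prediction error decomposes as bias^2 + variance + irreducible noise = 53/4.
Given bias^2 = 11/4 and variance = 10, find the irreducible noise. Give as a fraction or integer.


Total error = bias^2 + variance + irreducible noise. So irreducible noise = 53/4 - 11/4 - 10 = 1/2.

1/2


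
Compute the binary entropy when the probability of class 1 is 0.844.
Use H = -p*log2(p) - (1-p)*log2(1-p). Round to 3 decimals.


H = -0.844*log2(0.844) - 0.156*log2(0.156) = 0.625.

0.625


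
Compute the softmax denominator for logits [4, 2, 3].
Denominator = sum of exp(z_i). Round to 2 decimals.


Denom = e^4=54.5982 + e^2=7.3891 + e^3=20.0855. Sum = 82.0728, which rounds to 82.07.

82.07


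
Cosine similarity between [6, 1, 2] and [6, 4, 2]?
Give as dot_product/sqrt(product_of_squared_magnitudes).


dot = 44. |a|^2 = 41, |b|^2 = 56. cos = 44/sqrt(2296).

44/sqrt(2296)


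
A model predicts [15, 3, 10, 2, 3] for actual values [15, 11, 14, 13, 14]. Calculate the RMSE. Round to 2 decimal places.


MSE = 64.4000. RMSE = sqrt(64.4000) = 8.02.

8.02


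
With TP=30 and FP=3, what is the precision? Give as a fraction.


Precision = TP / (TP + FP) = 30 / 33 = 10/11.

10/11


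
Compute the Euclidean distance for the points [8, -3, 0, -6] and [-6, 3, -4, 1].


d = sqrt(sum of squared differences). (8--6)^2=196, (-3-3)^2=36, (0--4)^2=16, (-6-1)^2=49. Sum = 297.

sqrt(297)


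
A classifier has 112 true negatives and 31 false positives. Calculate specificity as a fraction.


Specificity = TN / (TN + FP) = 112 / 143 = 112/143.

112/143


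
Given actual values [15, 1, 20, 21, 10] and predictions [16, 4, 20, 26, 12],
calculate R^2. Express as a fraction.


Mean(y) = 67/5. SS_res = 39. SS_tot = 1346/5. R^2 = 1 - 39/(1346/5) = 1151/1346.

1151/1346


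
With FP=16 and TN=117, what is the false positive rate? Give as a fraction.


FPR = FP / (FP + TN) = 16 / 133 = 16/133.

16/133


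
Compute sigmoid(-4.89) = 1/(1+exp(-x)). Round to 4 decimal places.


sigma(-4.89) = 1/(1+e^(4.89)) = 1/(1+132.953574) = 1/133.953574 = 0.0075.

0.0075


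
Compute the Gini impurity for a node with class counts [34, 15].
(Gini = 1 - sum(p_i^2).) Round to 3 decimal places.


Total = 49. Proportions: 34/49, 15/49. sum(p_i^2) = 0.5752. Gini = 1 - 0.5752 = 0.4248, which rounds to 0.425.

0.425
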